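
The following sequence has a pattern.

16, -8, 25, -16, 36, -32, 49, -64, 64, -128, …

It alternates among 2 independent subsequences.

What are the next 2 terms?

Positions 1, 3, 5, … form one subsequence and positions 2, 4, 6, … form another.
Stream A: 16, 25, 36, 49, 64 — consecutive squares n² from n = 4.
Stream B: -8, -16, -32, -64, -128 — geometric, ×2 each step.
Position 11 → stream A, term 6 = 81.
Position 12 → stream B, term 6 = -256.

81, -256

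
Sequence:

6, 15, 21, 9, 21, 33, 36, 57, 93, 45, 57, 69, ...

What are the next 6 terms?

150, 243, 393, 81, 93, 105

The slot pattern repeats as AAABBB (period 6), so there are 2 interleaved tracks.
Track A: 6, 15, 21, 36, 57, 93 (each term equals the sum of the previous two).
Track B: 9, 21, 33, 45, 57, 69 (arithmetic, step +12).
Term 13 comes from track A (its 7th entry): 150.
Term 14 comes from track A (its 8th entry): 243.
Term 15 comes from track A (its 9th entry): 393.
Position 16 → track B, term 7 = 81.
Term 17 comes from track B (its 8th entry): 93.
The 18th slot belongs to track B; its 9th term is 105.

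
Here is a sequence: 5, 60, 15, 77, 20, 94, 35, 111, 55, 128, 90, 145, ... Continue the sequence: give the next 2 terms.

Odd-indexed and even-indexed terms follow separate rules.
Subsequence A: 5, 15, 20, 35, 55, 90 — each term equals the sum of the previous two.
Subsequence B: 60, 77, 94, 111, 128, 145 — arithmetic with common difference +17.
Term 13 comes from subsequence A (its 7th entry): 145.
Position 14 falls in subsequence B as its term 7, giving 162.

145, 162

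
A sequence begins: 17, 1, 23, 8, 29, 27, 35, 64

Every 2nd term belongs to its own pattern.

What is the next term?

41

Split by position mod 2 into 2 tracks.
Track A: 17, 23, 29, 35 — linear: a_n = 11 + 6·n.
Track B: 1, 8, 27, 64 — the cubes 1³, 2³, 3³, ….
The 9th slot belongs to track A; its 5th term is 41.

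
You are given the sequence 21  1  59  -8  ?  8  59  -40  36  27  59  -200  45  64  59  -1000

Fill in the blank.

28

Split by position mod 4: positions 1, 5, 9, … form one track, and each other residue class forms its own.
Track A: 21, ?, 36, 45 (the triangular numbers T_6, T_7, …).
Track B: 1, 8, 27, 64 (the cubes 1³, 2³, 3³, …).
Track C: 59, 59, 59, 59 (always 59).
Track D: -8, -40, -200, -1000 (a geometric progression (common ratio 5)).
The gap is track A's term 2; the rule gives 28.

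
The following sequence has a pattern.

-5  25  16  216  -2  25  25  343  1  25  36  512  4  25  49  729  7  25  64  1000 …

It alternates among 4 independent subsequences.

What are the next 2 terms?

Taking every 4th term gives 4 separate tracks.
Track A = -5, -2, 1, 4, 7: adding 3 each time.
Track B = 25, 25, 25, 25, 25: constant 25.
Track C = 16, 25, 36, 49, 64: consecutive squares n² from n = 4.
Track D = 216, 343, 512, 729, 1000: perfect cubes starting at 6³.
Position 21 → track A, term 6 = 10.
Term 22 comes from track B (its 6th entry): 25.

10, 25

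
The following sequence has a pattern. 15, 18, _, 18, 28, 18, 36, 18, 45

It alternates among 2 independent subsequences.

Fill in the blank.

Split by position mod 2 into 2 tracks.
Subsequence A: 15, ?, 28, 36, 45 (triangular numbers starting at T_5).
Subsequence B: 18, 18, 18, 18 (constant 18).
The gap is subsequence A's term 2; the rule gives 21.

21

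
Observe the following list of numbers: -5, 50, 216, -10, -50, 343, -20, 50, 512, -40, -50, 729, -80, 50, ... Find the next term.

1000

Taking every 3rd term gives 3 separate tracks.
Stream A = -5, -10, -20, -40, -80: multiplying by 2 each time.
Stream B = 50, -50, 50, -50, 50: the oscillation 50·(−1)^(n+1).
Stream C = 216, 343, 512, 729: consecutive cubes n³ from n = 6.
Position 15 falls in stream C as its term 5, giving 1000.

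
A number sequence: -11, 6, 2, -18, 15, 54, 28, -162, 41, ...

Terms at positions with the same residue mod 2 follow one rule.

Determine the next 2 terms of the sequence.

Split by position mod 2 into 2 tracks.
Stream A: -11, 2, 15, 28, 41 (arithmetic, step +13).
Stream B: 6, -18, 54, -162 (geometric, ×-3 each step).
The 10th slot belongs to stream B; its 5th term is 486.
Position 11 falls in stream A as its term 6, giving 54.

486, 54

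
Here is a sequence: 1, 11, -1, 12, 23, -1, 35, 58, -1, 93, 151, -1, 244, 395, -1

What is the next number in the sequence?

639

Reading positions in blocks of 3 reveals the pattern AAB — 2 tracks woven together.
Track A: 1, 11, 12, 23, 35, 58, 93, 151, 244, 395 — a Fibonacci-like recurrence a_n = a_{n-1} + a_{n-2}.
Track B: -1, -1, -1, -1, -1 — constant -1.
Term 16 comes from track A (its 11th entry): 639.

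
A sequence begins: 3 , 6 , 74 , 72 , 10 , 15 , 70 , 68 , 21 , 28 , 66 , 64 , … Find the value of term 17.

55

Positions follow the repeating pattern AABB; grouping by letter gives 2 tracks.
Subsequence A: 3, 6, 10, 15, 21, 28 — the triangular numbers T_2, T_3, ….
Subsequence B: 74, 72, 70, 68, 66, 64 — arithmetic, step −2.
Position 17 falls in subsequence A as its term 9, giving 55.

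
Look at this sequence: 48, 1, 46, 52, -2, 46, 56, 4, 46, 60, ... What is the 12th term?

46

Read the sequence 3 terms at a time; column i is its own pattern.
Stream A: 48, 52, 56, 60 (arithmetic with common difference +4).
Stream B: 1, -2, 4 (geometric, ×-2 each step).
Stream C: 46, 46, 46 (the constant sequence 46).
Position 12 falls in stream C as its term 4, giving 46.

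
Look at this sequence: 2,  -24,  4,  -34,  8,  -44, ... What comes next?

16

Taking every 2nd term gives 2 separate tracks.
Subsequence A: 2, 4, 8. Geometric, ×2 each step.
Subsequence B: -24, -34, -44. Arithmetic, step −10.
Position 7 falls in subsequence A as its term 4, giving 16.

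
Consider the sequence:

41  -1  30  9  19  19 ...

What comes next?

8

The terms cycle through 2 interleaved subsequences.
Subsequence A = 41, 30, 19: arithmetic with common difference −11.
Subsequence B = -1, 9, 19: arithmetic, step +10.
The 7th slot belongs to subsequence A; its 4th term is 8.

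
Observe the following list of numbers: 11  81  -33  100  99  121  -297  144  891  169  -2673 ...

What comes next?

196

Odd-indexed and even-indexed terms follow separate rules.
Subsequence A: 11, -33, 99, -297, 891, -2673. Geometric, ×-3 each step.
Subsequence B: 81, 100, 121, 144, 169. Perfect squares starting at 9².
Term 12 comes from subsequence B (its 6th entry): 196.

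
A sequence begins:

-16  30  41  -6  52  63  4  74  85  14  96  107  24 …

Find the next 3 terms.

Positions follow the repeating pattern ABB; grouping by letter gives 2 tracks.
Stream A: -16, -6, 4, 14, 24. Arithmetic with common difference +10.
Stream B: 30, 41, 52, 63, 74, 85, 96, 107. Linear: a_n = 19 + 11·n.
Term 14 comes from stream B (its 9th entry): 118.
Position 15 falls in stream B as its term 10, giving 129.
Position 16 → stream A, term 6 = 34.

118, 129, 34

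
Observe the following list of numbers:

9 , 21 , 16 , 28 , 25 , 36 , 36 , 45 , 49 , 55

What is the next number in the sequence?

Taking every 2nd term gives 2 separate tracks.
Subsequence A = 9, 16, 25, 36, 49: the squares 3², 4², 5², ….
Subsequence B = 21, 28, 36, 45, 55: triangular numbers starting at T_6.
Position 11 falls in subsequence A as its term 6, giving 64.

64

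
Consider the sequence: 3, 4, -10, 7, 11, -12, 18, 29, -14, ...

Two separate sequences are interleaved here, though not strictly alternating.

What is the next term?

Positions follow the repeating pattern AAB; grouping by letter gives 2 tracks.
Track A: 3, 4, 7, 11, 18, 29 (each term equals the sum of the previous two).
Track B: -10, -12, -14 (subtracting 2 each time).
Position 10 → track A, term 7 = 47.

47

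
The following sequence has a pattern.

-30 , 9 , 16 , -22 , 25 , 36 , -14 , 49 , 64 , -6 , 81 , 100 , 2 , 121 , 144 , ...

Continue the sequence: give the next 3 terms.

Reading positions in blocks of 3 reveals the pattern ABB — 2 tracks woven together.
Stream A is -30, -22, -14, -6, 2, which is arithmetic, step +8.
Stream B is 9, 16, 25, 36, 49, 64, 81, 100, 121, 144, which is consecutive squares n² from n = 3.
Position 16 → stream A, term 6 = 10.
Position 17 falls in stream B as its term 11, giving 169.
Term 18 comes from stream B (its 12th entry): 196.

10, 169, 196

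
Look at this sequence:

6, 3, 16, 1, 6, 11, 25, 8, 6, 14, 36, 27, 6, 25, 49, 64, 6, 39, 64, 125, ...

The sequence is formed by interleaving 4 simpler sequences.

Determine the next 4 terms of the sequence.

6, 64, 81, 216

Taking every 4th term gives 4 separate tracks.
Stream A: 6, 6, 6, 6, 6. Constant 6.
Stream B: 3, 11, 14, 25, 39. Fibonacci-style (each term is the sum of the two before it).
Stream C: 16, 25, 36, 49, 64. Consecutive squares n² from n = 4.
Stream D: 1, 8, 27, 64, 125. The cubes 1³, 2³, 3³, ….
Term 21 comes from stream A (its 6th entry): 6.
Position 22 falls in stream B as its term 6, giving 64.
The 23rd slot belongs to stream C; its 6th term is 81.
Term 24 comes from stream D (its 6th entry): 216.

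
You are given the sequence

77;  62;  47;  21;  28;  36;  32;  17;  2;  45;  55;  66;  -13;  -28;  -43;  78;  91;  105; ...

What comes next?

-58

The slot pattern repeats as AAABBB (period 6), so there are 2 interleaved tracks.
Subsequence A: 77, 62, 47, 32, 17, 2, -13, -28, -43 — linear: a_n = 92 − 15·n.
Subsequence B: 21, 28, 36, 45, 55, 66, 78, 91, 105 — triangular numbers starting at T_6.
Position 19 → subsequence A, term 10 = -58.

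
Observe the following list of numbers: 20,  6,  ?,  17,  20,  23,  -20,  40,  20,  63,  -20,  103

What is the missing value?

Positions 1, 3, 5, … form one subsequence and positions 2, 4, 6, … form another.
Track A: 20, ?, 20, -20, 20, -20. Alternating ±20.
Track B: 6, 17, 23, 40, 63, 103. A Fibonacci-like recurrence a_n = a_{n-1} + a_{n-2}.
So the missing entry in track A is -20.

-20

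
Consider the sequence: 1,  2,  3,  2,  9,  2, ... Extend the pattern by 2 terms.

The terms cycle through 2 interleaved subsequences.
Track A: 1, 3, 9. Powers of 3.
Track B: 2, 2, 2. Always 2.
Position 7 falls in track A as its term 4, giving 27.
The 8th slot belongs to track B; its 4th term is 2.

27, 2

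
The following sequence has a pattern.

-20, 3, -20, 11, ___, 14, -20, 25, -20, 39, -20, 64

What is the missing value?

-20

Odd-indexed and even-indexed terms follow separate rules.
Subsequence A: -20, -20, ?, -20, -20, -20 — constant -20.
Subsequence B: 3, 11, 14, 25, 39, 64 — each term equals the sum of the previous two.
The gap is subsequence A's term 3; the rule gives -20.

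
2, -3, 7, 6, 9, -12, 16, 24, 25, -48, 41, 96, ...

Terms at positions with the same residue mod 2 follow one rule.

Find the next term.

Split by position mod 2 into 2 tracks.
Subsequence A is 2, 7, 9, 16, 25, 41, which is a Fibonacci-like recurrence a_n = a_{n-1} + a_{n-2}.
Subsequence B is -3, 6, -12, 24, -48, 96, which is a geometric progression (common ratio -2).
Term 13 comes from subsequence A (its 7th entry): 66.

66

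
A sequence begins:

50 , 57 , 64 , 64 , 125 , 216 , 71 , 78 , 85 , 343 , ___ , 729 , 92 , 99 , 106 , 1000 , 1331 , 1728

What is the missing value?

Positions follow the repeating pattern AAABBB; grouping by letter gives 2 tracks.
Subsequence A: 50, 57, 64, 71, 78, 85, 92, 99, 106 — arithmetic with common difference +7.
Subsequence B: 64, 125, 216, 343, ?, 729, 1000, 1331, 1728 — the cubes 4³, 5³, 6³, ….
Subsequence B's pattern makes the blank 512.

512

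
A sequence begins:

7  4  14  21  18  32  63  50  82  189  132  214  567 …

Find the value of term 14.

346

The slot pattern repeats as ABB (period 3), so there are 2 interleaved tracks.
Track A: 7, 21, 63, 189, 567. Geometric, ×3 each step.
Track B: 4, 14, 18, 32, 50, 82, 132, 214. Fibonacci-style (each term is the sum of the two before it).
The 14th slot belongs to track B; its 9th term is 346.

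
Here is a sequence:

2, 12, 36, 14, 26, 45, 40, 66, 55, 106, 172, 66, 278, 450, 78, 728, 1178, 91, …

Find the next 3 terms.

Reading positions in blocks of 3 reveals the pattern AAB — 2 tracks woven together.
Track A is 2, 12, 14, 26, 40, 66, 106, 172, 278, 450, 728, 1178, which is Fibonacci-style (each term is the sum of the two before it).
Track B is 36, 45, 55, 66, 78, 91, which is triangular numbers n(n+1)/2 for n = 8, 9, ….
The 19th slot belongs to track A; its 13th term is 1906.
Position 20 → track A, term 14 = 3084.
Position 21 → track B, term 7 = 105.

1906, 3084, 105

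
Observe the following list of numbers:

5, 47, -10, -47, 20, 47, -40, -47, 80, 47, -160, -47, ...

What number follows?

Taking every 2nd term gives 2 separate tracks.
Stream A: 5, -10, 20, -40, 80, -160 (a geometric progression (common ratio -2)).
Stream B: 47, -47, 47, -47, 47, -47 (oscillating between 47 and -47).
Term 13 comes from stream A (its 7th entry): 320.

320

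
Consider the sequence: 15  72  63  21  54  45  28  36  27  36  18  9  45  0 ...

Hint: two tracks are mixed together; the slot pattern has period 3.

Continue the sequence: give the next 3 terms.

Reading positions in blocks of 3 reveals the pattern ABB — 2 tracks woven together.
Track A: 15, 21, 28, 36, 45 (the triangular numbers T_5, T_6, …).
Track B: 72, 63, 54, 45, 36, 27, 18, 9, 0 (subtracting 9 each time).
Term 15 comes from track B (its 10th entry): -9.
Position 16 → track A, term 6 = 55.
Position 17 → track B, term 11 = -18.

-9, 55, -18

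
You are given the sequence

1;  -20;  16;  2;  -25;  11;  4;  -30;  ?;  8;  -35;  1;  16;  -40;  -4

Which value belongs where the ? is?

Read the sequence 3 terms at a time; column i is its own pattern.
Subsequence A = 1, 2, 4, 8, 16: powers 2^0, 2^1, 2^2, ….
Subsequence B = -20, -25, -30, -35, -40: subtracting 5 each time.
Subsequence C = 16, 11, ?, 1, -4: linear: a_n = 21 − 5·n.
The gap is subsequence C's term 3; the rule gives 6.

6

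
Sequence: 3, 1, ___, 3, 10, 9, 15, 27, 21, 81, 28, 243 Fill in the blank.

6

Odd-indexed and even-indexed terms follow separate rules.
Track A: 3, ?, 10, 15, 21, 28. Triangular numbers n(n+1)/2 for n = 2, 3, ….
Track B: 1, 3, 9, 27, 81, 243. Powers of 3.
So the missing entry in track A is 6.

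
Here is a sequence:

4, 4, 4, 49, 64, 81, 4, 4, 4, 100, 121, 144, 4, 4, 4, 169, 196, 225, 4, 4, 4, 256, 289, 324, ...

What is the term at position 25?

4

Positions follow the repeating pattern AAABBB; grouping by letter gives 2 tracks.
Subsequence A: 4, 4, 4, 4, 4, 4, 4, 4, 4, 4, 4, 4 (always 4).
Subsequence B: 49, 64, 81, 100, 121, 144, 169, 196, 225, 256, 289, 324 (the squares 7², 8², 9², …).
Term 25 comes from subsequence A (its 13th entry): 4.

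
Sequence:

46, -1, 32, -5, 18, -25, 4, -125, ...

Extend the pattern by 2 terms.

The terms cycle through 2 interleaved subsequences.
Stream A: 46, 32, 18, 4. Subtracting 14 each time.
Stream B: -1, -5, -25, -125. A geometric progression (common ratio 5).
Position 9 → stream A, term 5 = -10.
Position 10 falls in stream B as its term 5, giving -625.

-10, -625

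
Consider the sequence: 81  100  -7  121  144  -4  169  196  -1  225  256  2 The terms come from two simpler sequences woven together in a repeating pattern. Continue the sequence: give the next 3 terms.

Positions follow the repeating pattern AAB; grouping by letter gives 2 tracks.
Stream A = 81, 100, 121, 144, 169, 196, 225, 256: perfect squares starting at 9².
Stream B = -7, -4, -1, 2: arithmetic with common difference +3.
Term 13 comes from stream A (its 9th entry): 289.
The 14th slot belongs to stream A; its 10th term is 324.
Position 15 falls in stream B as its term 5, giving 5.

289, 324, 5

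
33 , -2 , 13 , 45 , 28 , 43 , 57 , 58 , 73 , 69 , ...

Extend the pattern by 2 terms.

88, 103

Positions follow the repeating pattern ABB; grouping by letter gives 2 tracks.
Stream A: 33, 45, 57, 69. Adding 12 each time.
Stream B: -2, 13, 28, 43, 58, 73. Arithmetic with common difference +15.
Term 11 comes from stream B (its 7th entry): 88.
Position 12 falls in stream B as its term 8, giving 103.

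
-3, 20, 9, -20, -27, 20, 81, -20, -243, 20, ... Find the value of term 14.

20

Odd-indexed and even-indexed terms follow separate rules.
Track A: -3, 9, -27, 81, -243 (geometric with ratio -3).
Track B: 20, -20, 20, -20, 20 (alternating ±20).
The 14th slot belongs to track B; its 7th term is 20.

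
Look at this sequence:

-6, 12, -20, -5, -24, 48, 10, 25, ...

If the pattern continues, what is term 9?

-96

The slot pattern repeats as AABB (period 4), so there are 2 interleaved tracks.
Track A: -6, 12, -24, 48 — multiplying by -2 each time.
Track B: -20, -5, 10, 25 — arithmetic, step +15.
Term 9 comes from track A (its 5th entry): -96.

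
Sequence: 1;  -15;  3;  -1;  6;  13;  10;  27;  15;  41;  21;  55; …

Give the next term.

Split by position mod 2 into 2 tracks.
Stream A: 1, 3, 6, 10, 15, 21 — the triangular numbers T_1, T_2, ….
Stream B: -15, -1, 13, 27, 41, 55 — adding 14 each time.
Term 13 comes from stream A (its 7th entry): 28.

28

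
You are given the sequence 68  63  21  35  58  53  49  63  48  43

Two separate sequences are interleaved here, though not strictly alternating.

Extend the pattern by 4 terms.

77, 91, 38, 33

Reading positions in blocks of 4 reveals the pattern AABB — 2 tracks woven together.
Track A: 68, 63, 58, 53, 48, 43 (arithmetic with common difference −5).
Track B: 21, 35, 49, 63 (arithmetic, step +14).
The 11th slot belongs to track B; its 5th term is 77.
Term 12 comes from track B (its 6th entry): 91.
Position 13 falls in track A as its term 7, giving 38.
Position 14 → track A, term 8 = 33.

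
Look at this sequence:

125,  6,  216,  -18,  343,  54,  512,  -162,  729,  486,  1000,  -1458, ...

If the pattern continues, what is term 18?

39366

The terms cycle through 2 interleaved subsequences.
Subsequence A = 125, 216, 343, 512, 729, 1000: the cubes 5³, 6³, 7³, ….
Subsequence B = 6, -18, 54, -162, 486, -1458: geometric with ratio -3.
Term 18 comes from subsequence B (its 9th entry): 39366.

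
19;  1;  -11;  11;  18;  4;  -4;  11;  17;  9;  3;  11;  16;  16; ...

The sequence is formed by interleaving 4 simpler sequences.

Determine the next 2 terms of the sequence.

10, 11

The terms cycle through 4 interleaved subsequences.
Stream A is 19, 18, 17, 16, which is arithmetic, step −1.
Stream B is 1, 4, 9, 16, which is perfect squares starting at 1².
Stream C is -11, -4, 3, which is linear: a_n = -18 + 7·n.
Stream D is 11, 11, 11, which is constant 11.
Position 15 → stream C, term 4 = 10.
Term 16 comes from stream D (its 4th entry): 11.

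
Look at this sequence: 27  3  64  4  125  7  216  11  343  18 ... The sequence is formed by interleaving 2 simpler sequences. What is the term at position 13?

729

Taking every 2nd term gives 2 separate tracks.
Subsequence A = 27, 64, 125, 216, 343: perfect cubes starting at 3³.
Subsequence B = 3, 4, 7, 11, 18: Fibonacci-style (each term is the sum of the two before it).
Term 13 comes from subsequence A (its 7th entry): 729.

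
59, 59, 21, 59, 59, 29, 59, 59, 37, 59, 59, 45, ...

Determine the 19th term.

The slot pattern repeats as AAB (period 3), so there are 2 interleaved tracks.
Track A: 59, 59, 59, 59, 59, 59, 59, 59. The constant sequence 59.
Track B: 21, 29, 37, 45. Linear: a_n = 13 + 8·n.
Term 19 comes from track A (its 13th entry): 59.

59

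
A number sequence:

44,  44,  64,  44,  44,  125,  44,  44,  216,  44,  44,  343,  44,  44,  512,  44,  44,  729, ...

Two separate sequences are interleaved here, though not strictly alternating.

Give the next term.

The slot pattern repeats as AAB (period 3), so there are 2 interleaved tracks.
Track A = 44, 44, 44, 44, 44, 44, 44, 44, 44, 44, 44, 44: constant 44.
Track B = 64, 125, 216, 343, 512, 729: the cubes 4³, 5³, 6³, ….
Position 19 → track A, term 13 = 44.

44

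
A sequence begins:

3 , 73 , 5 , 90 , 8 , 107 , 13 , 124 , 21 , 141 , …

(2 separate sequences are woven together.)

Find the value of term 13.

Odd-indexed and even-indexed terms follow separate rules.
Track A = 3, 5, 8, 13, 21: a Fibonacci-like recurrence a_n = a_{n-1} + a_{n-2}.
Track B = 73, 90, 107, 124, 141: adding 17 each time.
Position 13 falls in track A as its term 7, giving 55.

55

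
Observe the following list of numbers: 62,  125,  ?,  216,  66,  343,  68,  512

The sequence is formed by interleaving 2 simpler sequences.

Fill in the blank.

Positions 1, 3, 5, … form one subsequence and positions 2, 4, 6, … form another.
Subsequence A is 62, ?, 66, 68, which is arithmetic, step +2.
Subsequence B is 125, 216, 343, 512, which is the cubes 5³, 6³, 7³, ….
The gap is subsequence A's term 2; the rule gives 64.

64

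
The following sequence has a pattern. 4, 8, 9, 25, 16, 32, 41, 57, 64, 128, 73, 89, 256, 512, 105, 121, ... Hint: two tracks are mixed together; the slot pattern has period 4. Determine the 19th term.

The slot pattern repeats as AABB (period 4), so there are 2 interleaved tracks.
Stream A: 4, 8, 16, 32, 64, 128, 256, 512. Powers of 2.
Stream B: 9, 25, 41, 57, 73, 89, 105, 121. Adding 16 each time.
Position 19 falls in stream B as its term 9, giving 137.

137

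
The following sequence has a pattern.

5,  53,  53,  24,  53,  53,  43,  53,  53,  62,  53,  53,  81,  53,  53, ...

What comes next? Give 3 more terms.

Positions follow the repeating pattern ABB; grouping by letter gives 2 tracks.
Track A is 5, 24, 43, 62, 81, which is arithmetic with common difference +19.
Track B is 53, 53, 53, 53, 53, 53, 53, 53, 53, 53, which is always 53.
Position 16 → track A, term 6 = 100.
Term 17 comes from track B (its 11th entry): 53.
The 18th slot belongs to track B; its 12th term is 53.

100, 53, 53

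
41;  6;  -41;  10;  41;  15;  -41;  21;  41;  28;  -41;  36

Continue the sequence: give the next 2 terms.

41, 45

The terms cycle through 2 interleaved subsequences.
Subsequence A = 41, -41, 41, -41, 41, -41: oscillating between 41 and -41.
Subsequence B = 6, 10, 15, 21, 28, 36: the triangular numbers T_3, T_4, ….
Term 13 comes from subsequence A (its 7th entry): 41.
Position 14 falls in subsequence B as its term 7, giving 45.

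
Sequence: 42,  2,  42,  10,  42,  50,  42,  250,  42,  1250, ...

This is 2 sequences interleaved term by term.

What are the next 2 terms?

Taking every 2nd term gives 2 separate tracks.
Subsequence A: 42, 42, 42, 42, 42 (the constant sequence 42).
Subsequence B: 2, 10, 50, 250, 1250 (multiplying by 5 each time).
Position 11 falls in subsequence A as its term 6, giving 42.
Position 12 falls in subsequence B as its term 6, giving 6250.

42, 6250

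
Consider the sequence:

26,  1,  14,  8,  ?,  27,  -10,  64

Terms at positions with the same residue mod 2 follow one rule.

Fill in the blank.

The terms cycle through 2 interleaved subsequences.
Stream A: 26, 14, ?, -10 — arithmetic, step −12.
Stream B: 1, 8, 27, 64 — perfect cubes starting at 1³.
So the missing entry in stream A is 2.

2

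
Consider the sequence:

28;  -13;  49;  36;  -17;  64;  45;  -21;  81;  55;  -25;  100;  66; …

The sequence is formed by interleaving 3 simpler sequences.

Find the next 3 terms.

The terms cycle through 3 interleaved subsequences.
Subsequence A is 28, 36, 45, 55, 66, which is the triangular numbers T_7, T_8, ….
Subsequence B is -13, -17, -21, -25, which is arithmetic, step −4.
Subsequence C is 49, 64, 81, 100, which is perfect squares starting at 7².
Position 14 falls in subsequence B as its term 5, giving -29.
The 15th slot belongs to subsequence C; its 5th term is 121.
Term 16 comes from subsequence A (its 6th entry): 78.

-29, 121, 78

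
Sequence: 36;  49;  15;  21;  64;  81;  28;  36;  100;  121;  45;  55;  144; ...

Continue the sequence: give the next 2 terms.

169, 66

The slot pattern repeats as AABB (period 4), so there are 2 interleaved tracks.
Track A is 36, 49, 64, 81, 100, 121, 144, which is consecutive squares n² from n = 6.
Track B is 15, 21, 28, 36, 45, 55, which is triangular numbers starting at T_5.
Position 14 → track A, term 8 = 169.
The 15th slot belongs to track B; its 7th term is 66.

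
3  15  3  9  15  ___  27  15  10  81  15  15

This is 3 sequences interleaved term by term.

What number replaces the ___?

6

Taking every 3rd term gives 3 separate tracks.
Subsequence A: 3, 9, 27, 81 — powers 3^1, 3^2, 3^3, ….
Subsequence B: 15, 15, 15, 15 — always 15.
Subsequence C: 3, ?, 10, 15 — triangular numbers n(n+1)/2 for n = 2, 3, ….
The gap is subsequence C's term 2; the rule gives 6.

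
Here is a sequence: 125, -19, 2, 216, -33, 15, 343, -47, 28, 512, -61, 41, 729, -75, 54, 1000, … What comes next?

-89

Split by position mod 3: positions 1, 4, 7, … form one track, and each other residue class forms its own.
Subsequence A: 125, 216, 343, 512, 729, 1000 (the cubes 5³, 6³, 7³, …).
Subsequence B: -19, -33, -47, -61, -75 (arithmetic with common difference −14).
Subsequence C: 2, 15, 28, 41, 54 (linear: a_n = -11 + 13·n).
Position 17 → subsequence B, term 6 = -89.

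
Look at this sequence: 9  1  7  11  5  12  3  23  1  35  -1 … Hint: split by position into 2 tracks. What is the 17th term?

Odd-indexed and even-indexed terms follow separate rules.
Track A: 9, 7, 5, 3, 1, -1 (arithmetic with common difference −2).
Track B: 1, 11, 12, 23, 35 (a Fibonacci-like recurrence a_n = a_{n-1} + a_{n-2}).
Position 17 → track A, term 9 = -7.

-7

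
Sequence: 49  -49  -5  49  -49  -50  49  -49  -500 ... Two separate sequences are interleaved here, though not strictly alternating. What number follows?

49

Reading positions in blocks of 3 reveals the pattern AAB — 2 tracks woven together.
Track A: 49, -49, 49, -49, 49, -49 — oscillating between 49 and -49.
Track B: -5, -50, -500 — geometric with ratio 10.
Position 10 → track A, term 7 = 49.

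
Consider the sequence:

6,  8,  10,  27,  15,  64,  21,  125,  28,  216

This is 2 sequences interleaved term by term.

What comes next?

Positions 1, 3, 5, … form one subsequence and positions 2, 4, 6, … form another.
Track A = 6, 10, 15, 21, 28: the triangular numbers T_3, T_4, ….
Track B = 8, 27, 64, 125, 216: the cubes 2³, 3³, 4³, ….
Term 11 comes from track A (its 6th entry): 36.

36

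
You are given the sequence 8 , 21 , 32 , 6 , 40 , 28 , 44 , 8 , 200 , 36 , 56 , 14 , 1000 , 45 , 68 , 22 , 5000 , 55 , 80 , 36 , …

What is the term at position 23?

Read the sequence 4 terms at a time; column i is its own pattern.
Stream A is 8, 40, 200, 1000, 5000, which is geometric with ratio 5.
Stream B is 21, 28, 36, 45, 55, which is triangular numbers starting at T_6.
Stream C is 32, 44, 56, 68, 80, which is linear: a_n = 20 + 12·n.
Stream D is 6, 8, 14, 22, 36, which is each term equals the sum of the previous two.
Position 23 → stream C, term 6 = 92.

92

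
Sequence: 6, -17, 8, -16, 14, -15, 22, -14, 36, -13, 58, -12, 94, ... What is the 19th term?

398

Split by position mod 2 into 2 tracks.
Track A: 6, 8, 14, 22, 36, 58, 94 — each term equals the sum of the previous two.
Track B: -17, -16, -15, -14, -13, -12 — adding 1 each time.
Position 19 → track A, term 10 = 398.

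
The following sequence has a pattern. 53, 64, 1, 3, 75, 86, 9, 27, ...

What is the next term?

97

The slot pattern repeats as AABB (period 4), so there are 2 interleaved tracks.
Subsequence A is 53, 64, 75, 86, which is arithmetic, step +11.
Subsequence B is 1, 3, 9, 27, which is successive powers of 3.
Position 9 → subsequence A, term 5 = 97.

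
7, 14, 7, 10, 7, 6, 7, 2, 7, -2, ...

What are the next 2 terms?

The terms cycle through 2 interleaved subsequences.
Track A: 7, 7, 7, 7, 7 — the constant sequence 7.
Track B: 14, 10, 6, 2, -2 — subtracting 4 each time.
The 11th slot belongs to track A; its 6th term is 7.
Position 12 falls in track B as its term 6, giving -6.

7, -6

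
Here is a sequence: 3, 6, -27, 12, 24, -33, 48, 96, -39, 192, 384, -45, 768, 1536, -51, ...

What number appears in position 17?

Reading positions in blocks of 3 reveals the pattern AAB — 2 tracks woven together.
Track A: 3, 6, 12, 24, 48, 96, 192, 384, 768, 1536. Geometric, ×2 each step.
Track B: -27, -33, -39, -45, -51. Subtracting 6 each time.
Position 17 → track A, term 12 = 6144.

6144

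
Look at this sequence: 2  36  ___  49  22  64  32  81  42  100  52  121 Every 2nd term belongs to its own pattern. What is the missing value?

12

Odd-indexed and even-indexed terms follow separate rules.
Stream A: 2, ?, 22, 32, 42, 52 (arithmetic with common difference +10).
Stream B: 36, 49, 64, 81, 100, 121 (consecutive squares n² from n = 6).
Filling stream A at index 2 by its rule yields 12.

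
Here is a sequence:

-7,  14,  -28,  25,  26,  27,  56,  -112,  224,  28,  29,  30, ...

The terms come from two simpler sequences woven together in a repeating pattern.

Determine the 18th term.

33

The slot pattern repeats as AAABBB (period 6), so there are 2 interleaved tracks.
Track A = -7, 14, -28, 56, -112, 224: multiplying by -2 each time.
Track B = 25, 26, 27, 28, 29, 30: linear: a_n = 24 + n.
Position 18 → track B, term 9 = 33.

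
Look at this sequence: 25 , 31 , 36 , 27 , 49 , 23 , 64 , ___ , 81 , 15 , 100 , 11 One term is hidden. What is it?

19

Odd-indexed and even-indexed terms follow separate rules.
Stream A is 25, 36, 49, 64, 81, 100, which is the squares 5², 6², 7², ….
Stream B is 31, 27, 23, ?, 15, 11, which is linear: a_n = 35 − 4·n.
Filling stream B at index 4 by its rule yields 19.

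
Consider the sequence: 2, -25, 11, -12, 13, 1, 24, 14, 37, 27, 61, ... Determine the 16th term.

Positions 1, 3, 5, … form one subsequence and positions 2, 4, 6, … form another.
Subsequence A is 2, 11, 13, 24, 37, 61, which is each term equals the sum of the previous two.
Subsequence B is -25, -12, 1, 14, 27, which is adding 13 each time.
The 16th slot belongs to subsequence B; its 8th term is 66.

66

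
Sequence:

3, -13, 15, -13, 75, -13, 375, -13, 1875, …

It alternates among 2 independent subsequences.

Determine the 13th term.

46875

Taking every 2nd term gives 2 separate tracks.
Track A: 3, 15, 75, 375, 1875. Multiplying by 5 each time.
Track B: -13, -13, -13, -13. Constant -13.
Position 13 falls in track A as its term 7, giving 46875.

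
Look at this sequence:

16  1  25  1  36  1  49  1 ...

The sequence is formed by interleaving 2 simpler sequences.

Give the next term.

64

Split by position mod 2 into 2 tracks.
Track A: 16, 25, 36, 49. Perfect squares starting at 4².
Track B: 1, 1, 1, 1. Constant 1.
Term 9 comes from track A (its 5th entry): 64.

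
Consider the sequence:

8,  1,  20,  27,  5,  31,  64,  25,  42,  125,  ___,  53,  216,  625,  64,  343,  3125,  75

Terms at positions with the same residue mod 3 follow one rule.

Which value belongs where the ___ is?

125

Taking every 3rd term gives 3 separate tracks.
Subsequence A: 8, 27, 64, 125, 216, 343. Consecutive cubes n³ from n = 2.
Subsequence B: 1, 5, 25, ?, 625, 3125. Successive powers of 5.
Subsequence C: 20, 31, 42, 53, 64, 75. Arithmetic with common difference +11.
So the missing entry in subsequence B is 125.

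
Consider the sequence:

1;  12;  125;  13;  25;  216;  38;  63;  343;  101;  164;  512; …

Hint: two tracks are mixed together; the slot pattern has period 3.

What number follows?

Positions follow the repeating pattern AAB; grouping by letter gives 2 tracks.
Track A: 1, 12, 13, 25, 38, 63, 101, 164. Fibonacci-style (each term is the sum of the two before it).
Track B: 125, 216, 343, 512. Perfect cubes starting at 5³.
The 13th slot belongs to track A; its 9th term is 265.

265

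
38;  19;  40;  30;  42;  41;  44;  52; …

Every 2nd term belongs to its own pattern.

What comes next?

Taking every 2nd term gives 2 separate tracks.
Stream A: 38, 40, 42, 44 (adding 2 each time).
Stream B: 19, 30, 41, 52 (adding 11 each time).
Position 9 → stream A, term 5 = 46.

46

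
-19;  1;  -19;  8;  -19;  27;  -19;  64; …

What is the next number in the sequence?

-19

Taking every 2nd term gives 2 separate tracks.
Stream A: -19, -19, -19, -19 (always -19).
Stream B: 1, 8, 27, 64 (the cubes 1³, 2³, 3³, …).
Term 9 comes from stream A (its 5th entry): -19.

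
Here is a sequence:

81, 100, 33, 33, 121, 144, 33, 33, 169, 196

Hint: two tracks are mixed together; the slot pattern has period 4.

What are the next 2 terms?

33, 33

The slot pattern repeats as AABB (period 4), so there are 2 interleaved tracks.
Track A is 81, 100, 121, 144, 169, 196, which is the squares 9², 10², 11², ….
Track B is 33, 33, 33, 33, which is constant 33.
The 11th slot belongs to track B; its 5th term is 33.
The 12th slot belongs to track B; its 6th term is 33.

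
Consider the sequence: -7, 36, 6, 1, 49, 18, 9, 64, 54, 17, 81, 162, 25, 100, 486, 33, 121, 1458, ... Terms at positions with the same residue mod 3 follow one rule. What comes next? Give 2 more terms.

Split by position mod 3 into 3 tracks.
Track A: -7, 1, 9, 17, 25, 33. Arithmetic, step +8.
Track B: 36, 49, 64, 81, 100, 121. Consecutive squares n² from n = 6.
Track C: 6, 18, 54, 162, 486, 1458. Multiplying by 3 each time.
Position 19 falls in track A as its term 7, giving 41.
Position 20 → track B, term 7 = 144.

41, 144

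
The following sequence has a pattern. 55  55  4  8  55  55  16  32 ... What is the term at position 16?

Positions follow the repeating pattern AABB; grouping by letter gives 2 tracks.
Subsequence A: 55, 55, 55, 55. The constant sequence 55.
Subsequence B: 4, 8, 16, 32. Powers 2^2, 2^3, 2^4, ….
Term 16 comes from subsequence B (its 8th entry): 512.

512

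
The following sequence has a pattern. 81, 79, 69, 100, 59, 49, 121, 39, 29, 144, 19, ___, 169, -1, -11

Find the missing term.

The slot pattern repeats as ABB (period 3), so there are 2 interleaved tracks.
Stream A = 81, 100, 121, 144, 169: perfect squares starting at 9².
Stream B = 79, 69, 59, 49, 39, 29, 19, ?, -1, -11: subtracting 10 each time.
So the missing entry in stream B is 9.

9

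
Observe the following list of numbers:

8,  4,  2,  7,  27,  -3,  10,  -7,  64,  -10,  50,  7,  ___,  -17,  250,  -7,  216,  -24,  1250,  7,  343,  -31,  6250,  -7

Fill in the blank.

Split by position mod 4 into 4 tracks.
Stream A: 8, 27, 64, ?, 216, 343 (perfect cubes starting at 2³).
Stream B: 4, -3, -10, -17, -24, -31 (arithmetic with common difference −7).
Stream C: 2, 10, 50, 250, 1250, 6250 (multiplying by 5 each time).
Stream D: 7, -7, 7, -7, 7, -7 (the oscillation 7·(−1)^(n+1)).
The gap is stream A's term 4; the rule gives 125.

125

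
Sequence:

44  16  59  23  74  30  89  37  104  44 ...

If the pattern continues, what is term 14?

58

Odd-indexed and even-indexed terms follow separate rules.
Track A is 44, 59, 74, 89, 104, which is linear: a_n = 29 + 15·n.
Track B is 16, 23, 30, 37, 44, which is adding 7 each time.
Position 14 falls in track B as its term 7, giving 58.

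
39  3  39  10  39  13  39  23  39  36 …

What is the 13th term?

Positions 1, 3, 5, … form one subsequence and positions 2, 4, 6, … form another.
Stream A: 39, 39, 39, 39, 39 (constant 39).
Stream B: 3, 10, 13, 23, 36 (each term equals the sum of the previous two).
The 13th slot belongs to stream A; its 7th term is 39.

39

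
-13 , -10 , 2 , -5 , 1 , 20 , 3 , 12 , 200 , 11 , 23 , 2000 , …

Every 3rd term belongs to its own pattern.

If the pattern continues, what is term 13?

19

Split by position mod 3 into 3 tracks.
Track A = -13, -5, 3, 11: linear: a_n = -21 + 8·n.
Track B = -10, 1, 12, 23: linear: a_n = -21 + 11·n.
Track C = 2, 20, 200, 2000: geometric, ×10 each step.
Position 13 → track A, term 5 = 19.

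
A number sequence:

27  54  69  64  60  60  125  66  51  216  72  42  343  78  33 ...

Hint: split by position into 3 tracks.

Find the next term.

Split by position mod 3: positions 1, 4, 7, … form one track, and each other residue class forms its own.
Subsequence A is 27, 64, 125, 216, 343, which is consecutive cubes n³ from n = 3.
Subsequence B is 54, 60, 66, 72, 78, which is arithmetic, step +6.
Subsequence C is 69, 60, 51, 42, 33, which is subtracting 9 each time.
The 16th slot belongs to subsequence A; its 6th term is 512.

512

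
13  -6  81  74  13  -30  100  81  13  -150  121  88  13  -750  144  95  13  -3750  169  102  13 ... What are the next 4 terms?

The terms cycle through 4 interleaved subsequences.
Stream A = 13, 13, 13, 13, 13, 13: constant 13.
Stream B = -6, -30, -150, -750, -3750: a geometric progression (common ratio 5).
Stream C = 81, 100, 121, 144, 169: the squares 9², 10², 11², ….
Stream D = 74, 81, 88, 95, 102: arithmetic, step +7.
The 22nd slot belongs to stream B; its 6th term is -18750.
Position 23 → stream C, term 6 = 196.
The 24th slot belongs to stream D; its 6th term is 109.
Term 25 comes from stream A (its 7th entry): 13.

-18750, 196, 109, 13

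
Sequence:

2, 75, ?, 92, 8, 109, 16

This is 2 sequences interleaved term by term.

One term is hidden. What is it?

4

Taking every 2nd term gives 2 separate tracks.
Subsequence A: 2, ?, 8, 16 (a geometric progression (common ratio 2)).
Subsequence B: 75, 92, 109 (arithmetic, step +17).
Subsequence A's pattern makes the blank 4.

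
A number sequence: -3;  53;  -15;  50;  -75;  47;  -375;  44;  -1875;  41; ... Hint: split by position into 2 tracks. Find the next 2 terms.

-9375, 38

The terms cycle through 2 interleaved subsequences.
Subsequence A: -3, -15, -75, -375, -1875 — geometric with ratio 5.
Subsequence B: 53, 50, 47, 44, 41 — linear: a_n = 56 − 3·n.
The 11th slot belongs to subsequence A; its 6th term is -9375.
Term 12 comes from subsequence B (its 6th entry): 38.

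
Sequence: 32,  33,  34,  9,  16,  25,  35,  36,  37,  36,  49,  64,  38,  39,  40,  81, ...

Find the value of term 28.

Reading positions in blocks of 6 reveals the pattern AAABBB — 2 tracks woven together.
Track A = 32, 33, 34, 35, 36, 37, 38, 39, 40: adding 1 each time.
Track B = 9, 16, 25, 36, 49, 64, 81: consecutive squares n² from n = 3.
The 28th slot belongs to track B; its 13th term is 225.

225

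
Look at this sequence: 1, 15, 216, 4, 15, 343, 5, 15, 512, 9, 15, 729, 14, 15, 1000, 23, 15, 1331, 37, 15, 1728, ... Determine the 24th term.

2197

Split by position mod 3 into 3 tracks.
Stream A: 1, 4, 5, 9, 14, 23, 37. Fibonacci-style (each term is the sum of the two before it).
Stream B: 15, 15, 15, 15, 15, 15, 15. Always 15.
Stream C: 216, 343, 512, 729, 1000, 1331, 1728. Perfect cubes starting at 6³.
Term 24 comes from stream C (its 8th entry): 2197.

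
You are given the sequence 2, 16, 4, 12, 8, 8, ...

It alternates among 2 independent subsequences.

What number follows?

16

The terms cycle through 2 interleaved subsequences.
Subsequence A: 2, 4, 8. Successive powers of 2.
Subsequence B: 16, 12, 8. Arithmetic with common difference −4.
Term 7 comes from subsequence A (its 4th entry): 16.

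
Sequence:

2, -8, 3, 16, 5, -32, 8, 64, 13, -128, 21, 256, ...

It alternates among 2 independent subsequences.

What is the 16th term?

Split by position mod 2 into 2 tracks.
Subsequence A is 2, 3, 5, 8, 13, 21, which is a Fibonacci-like recurrence a_n = a_{n-1} + a_{n-2}.
Subsequence B is -8, 16, -32, 64, -128, 256, which is geometric, ×-2 each step.
Term 16 comes from subsequence B (its 8th entry): 1024.

1024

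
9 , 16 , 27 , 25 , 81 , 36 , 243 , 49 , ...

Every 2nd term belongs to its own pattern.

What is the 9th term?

The terms cycle through 2 interleaved subsequences.
Track A: 9, 27, 81, 243. Powers 3^2, 3^3, 3^4, ….
Track B: 16, 25, 36, 49. The squares 4², 5², 6², ….
Position 9 → track A, term 5 = 729.

729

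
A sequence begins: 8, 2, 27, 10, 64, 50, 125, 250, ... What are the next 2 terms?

216, 1250

Split by position mod 2 into 2 tracks.
Subsequence A is 8, 27, 64, 125, which is consecutive cubes n³ from n = 2.
Subsequence B is 2, 10, 50, 250, which is multiplying by 5 each time.
Position 9 falls in subsequence A as its term 5, giving 216.
The 10th slot belongs to subsequence B; its 5th term is 1250.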